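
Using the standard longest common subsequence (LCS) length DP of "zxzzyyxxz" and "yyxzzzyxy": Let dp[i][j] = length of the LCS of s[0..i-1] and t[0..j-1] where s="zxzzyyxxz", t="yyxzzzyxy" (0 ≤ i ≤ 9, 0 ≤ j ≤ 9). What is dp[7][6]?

3

   ''  y  y  x  z  z  z  y  x  y
''  0  0  0  0  0  0  0  0  0  0
 z  0  0  0  0  1  1  1  1  1  1
 x  0  0  0  1  1  1  1  1  2  2
 z  0  0  0  1  2  2  2  2  2  2
 z  0  0  0  1  2  3  3  3  3  3
 y  0  1  1  1  2  3  3  4  4  4
 y  0  1  2  2  2  3  3  4  4  5
 x  0  1  2  3  3  3  3  4  5  5
 x  0  1  2  3  3  3  3  4  5  5
 z  0  1  2  3  4  4  4  4  5  5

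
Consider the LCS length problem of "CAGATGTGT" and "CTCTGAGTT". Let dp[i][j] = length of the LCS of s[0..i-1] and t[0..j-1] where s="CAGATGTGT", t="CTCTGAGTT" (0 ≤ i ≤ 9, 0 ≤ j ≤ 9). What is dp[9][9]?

6

   ''  C  T  C  T  G  A  G  T  T
''  0  0  0  0  0  0  0  0  0  0
 C  0  1  1  1  1  1  1  1  1  1
 A  0  1  1  1  1  1  2  2  2  2
 G  0  1  1  1  1  2  2  3  3  3
 A  0  1  1  1  1  2  3  3  3  3
 T  0  1  2  2  2  2  3  3  4  4
 G  0  1  2  2  2  3  3  4  4  4
 T  0  1  2  2  3  3  3  4  5  5
 G  0  1  2  2  3  4  4  4  5  5
 T  0  1  2  2  3  4  4  4  5  6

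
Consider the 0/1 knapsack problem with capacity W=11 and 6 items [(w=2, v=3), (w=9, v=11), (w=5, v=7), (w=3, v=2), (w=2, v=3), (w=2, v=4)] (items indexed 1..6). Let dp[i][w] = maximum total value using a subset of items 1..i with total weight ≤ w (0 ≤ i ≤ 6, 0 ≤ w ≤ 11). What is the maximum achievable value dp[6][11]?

17

i\w   0   1   2   3   4   5   6   7   8   9  10  11
  0   0   0   0   0   0   0   0   0   0   0   0   0
  1   0   0   3   3   3   3   3   3   3   3   3   3
  2   0   0   3   3   3   3   3   3   3  11  11  14
  3   0   0   3   3   3   7   7  10  10  11  11  14
  4   0   0   3   3   3   7   7  10  10  11  12  14
  5   0   0   3   3   6   7   7  10  10  13  13  14
  6   0   0   4   4   7   7  10  11  11  14  14  17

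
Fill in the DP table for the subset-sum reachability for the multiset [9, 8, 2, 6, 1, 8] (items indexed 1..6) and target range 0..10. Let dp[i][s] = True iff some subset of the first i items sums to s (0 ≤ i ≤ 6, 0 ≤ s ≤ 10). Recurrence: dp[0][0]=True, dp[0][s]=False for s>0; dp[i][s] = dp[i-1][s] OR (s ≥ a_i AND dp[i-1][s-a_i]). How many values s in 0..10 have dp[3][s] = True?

5

i\s   0   1   2   3   4   5   6   7   8   9  10
  0   T   F   F   F   F   F   F   F   F   F   F
  1   T   F   F   F   F   F   F   F   F   T   F
  2   T   F   F   F   F   F   F   F   T   T   F
  3   T   F   T   F   F   F   F   F   T   T   T
  4   T   F   T   F   F   F   T   F   T   T   T
  5   T   T   T   T   F   F   T   T   T   T   T
  6   T   T   T   T   F   F   T   T   T   T   T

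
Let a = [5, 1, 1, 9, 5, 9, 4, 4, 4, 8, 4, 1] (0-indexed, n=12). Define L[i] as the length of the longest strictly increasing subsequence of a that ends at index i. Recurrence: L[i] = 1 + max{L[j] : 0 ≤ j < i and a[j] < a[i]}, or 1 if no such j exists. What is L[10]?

   i    0    1    2    3    4    5    6    7    8    9   10   11
a[i]    5    1    1    9    5    9    4    4    4    8    4    1
L[i]    1    1    1    2    2    3    2    2    2    3    2    1

2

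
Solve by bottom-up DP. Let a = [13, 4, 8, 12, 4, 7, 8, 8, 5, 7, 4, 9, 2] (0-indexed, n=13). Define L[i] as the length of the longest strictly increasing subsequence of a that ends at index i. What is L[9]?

   i    0    1    2    3    4    5    6    7    8    9   10   11   12
a[i]   13    4    8   12    4    7    8    8    5    7    4    9    2
L[i]    1    1    2    3    1    2    3    3    2    3    1    4    1

3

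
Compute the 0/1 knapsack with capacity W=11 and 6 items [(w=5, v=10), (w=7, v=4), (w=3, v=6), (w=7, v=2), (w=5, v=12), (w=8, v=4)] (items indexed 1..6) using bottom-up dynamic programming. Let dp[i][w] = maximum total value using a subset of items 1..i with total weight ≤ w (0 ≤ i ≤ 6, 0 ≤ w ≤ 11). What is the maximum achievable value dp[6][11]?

22

i\w   0   1   2   3   4   5   6   7   8   9  10  11
  0   0   0   0   0   0   0   0   0   0   0   0   0
  1   0   0   0   0   0  10  10  10  10  10  10  10
  2   0   0   0   0   0  10  10  10  10  10  10  10
  3   0   0   0   6   6  10  10  10  16  16  16  16
  4   0   0   0   6   6  10  10  10  16  16  16  16
  5   0   0   0   6   6  12  12  12  18  18  22  22
  6   0   0   0   6   6  12  12  12  18  18  22  22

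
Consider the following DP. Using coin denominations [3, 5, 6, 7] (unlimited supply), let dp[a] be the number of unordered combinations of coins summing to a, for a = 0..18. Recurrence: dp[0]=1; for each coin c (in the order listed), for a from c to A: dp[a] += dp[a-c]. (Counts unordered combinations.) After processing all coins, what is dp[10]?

2

after  coin     0     1     2     3     4     5     6     7     8     9    10    11    12    13    14    15    16    17    18
          3     1     0     0     1     0     0     1     0     0     1     0     0     1     0     0     1     0     0     1
          5     1     0     0     1     0     1     1     0     1     1     1     1     1     1     1     2     1     1     2
          6     1     0     0     1     0     1     2     0     1     2     1     2     3     1     2     4     2     3     5
          7     1     0     0     1     0     1     2     1     1     2     2     2     4     3     3     5     4     5     7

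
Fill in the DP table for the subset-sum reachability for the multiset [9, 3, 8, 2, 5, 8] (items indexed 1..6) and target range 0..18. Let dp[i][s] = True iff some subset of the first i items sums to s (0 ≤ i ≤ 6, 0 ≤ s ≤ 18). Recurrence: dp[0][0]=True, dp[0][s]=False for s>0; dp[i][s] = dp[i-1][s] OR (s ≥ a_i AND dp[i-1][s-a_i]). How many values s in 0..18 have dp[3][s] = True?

7

i\s   0   1   2   3   4   5   6   7   8   9  10  11  12  13  14  15  16  17  18
  0   T   F   F   F   F   F   F   F   F   F   F   F   F   F   F   F   F   F   F
  1   T   F   F   F   F   F   F   F   F   T   F   F   F   F   F   F   F   F   F
  2   T   F   F   T   F   F   F   F   F   T   F   F   T   F   F   F   F   F   F
  3   T   F   F   T   F   F   F   F   T   T   F   T   T   F   F   F   F   T   F
  4   T   F   T   T   F   T   F   F   T   T   T   T   T   T   T   F   F   T   F
  5   T   F   T   T   F   T   F   T   T   T   T   T   T   T   T   T   T   T   T
  6   T   F   T   T   F   T   F   T   T   T   T   T   T   T   T   T   T   T   T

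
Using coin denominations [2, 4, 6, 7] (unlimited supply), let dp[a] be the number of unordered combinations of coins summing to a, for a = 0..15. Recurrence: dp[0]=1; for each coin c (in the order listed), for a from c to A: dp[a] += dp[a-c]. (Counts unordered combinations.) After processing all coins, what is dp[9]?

1

after  coin     0     1     2     3     4     5     6     7     8     9    10    11    12    13    14    15
          2     1     0     1     0     1     0     1     0     1     0     1     0     1     0     1     0
          4     1     0     1     0     2     0     2     0     3     0     3     0     4     0     4     0
          6     1     0     1     0     2     0     3     0     4     0     5     0     7     0     8     0
          7     1     0     1     0     2     0     3     1     4     1     5     2     7     3     9     4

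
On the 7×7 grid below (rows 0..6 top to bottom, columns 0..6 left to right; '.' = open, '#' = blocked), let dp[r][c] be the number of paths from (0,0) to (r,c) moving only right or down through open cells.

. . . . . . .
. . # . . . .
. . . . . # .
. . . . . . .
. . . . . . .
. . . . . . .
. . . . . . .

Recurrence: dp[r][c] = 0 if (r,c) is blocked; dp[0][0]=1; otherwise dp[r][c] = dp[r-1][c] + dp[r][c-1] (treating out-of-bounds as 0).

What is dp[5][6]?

216

r\c   0   1   2   3   4   5   6
  0   1   1   1   1   1   1   1
  1   1   2   0   1   2   3   4
  2   1   3   3   4   6   0   4
  3   1   4   7  11  17  17  21
  4   1   5  12  23  40  57  78
  5   1   6  18  41  81 138 216
  6   1   7  25  66 147 285 501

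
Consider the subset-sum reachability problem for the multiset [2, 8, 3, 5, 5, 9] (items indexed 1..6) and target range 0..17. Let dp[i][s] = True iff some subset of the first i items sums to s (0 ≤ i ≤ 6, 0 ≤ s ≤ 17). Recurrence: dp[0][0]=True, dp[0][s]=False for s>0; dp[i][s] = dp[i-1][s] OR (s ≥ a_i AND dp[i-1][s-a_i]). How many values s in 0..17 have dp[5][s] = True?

12

i\s   0   1   2   3   4   5   6   7   8   9  10  11  12  13  14  15  16  17
  0   T   F   F   F   F   F   F   F   F   F   F   F   F   F   F   F   F   F
  1   T   F   T   F   F   F   F   F   F   F   F   F   F   F   F   F   F   F
  2   T   F   T   F   F   F   F   F   T   F   T   F   F   F   F   F   F   F
  3   T   F   T   T   F   T   F   F   T   F   T   T   F   T   F   F   F   F
  4   T   F   T   T   F   T   F   T   T   F   T   T   F   T   F   T   T   F
  5   T   F   T   T   F   T   F   T   T   F   T   T   T   T   F   T   T   F
  6   T   F   T   T   F   T   F   T   T   T   T   T   T   T   T   T   T   T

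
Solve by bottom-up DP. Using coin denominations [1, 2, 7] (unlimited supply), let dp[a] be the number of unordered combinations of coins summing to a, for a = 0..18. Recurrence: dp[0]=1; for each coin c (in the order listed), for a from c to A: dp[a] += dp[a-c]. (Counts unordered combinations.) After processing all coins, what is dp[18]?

after  coin     0     1     2     3     4     5     6     7     8     9    10    11    12    13    14    15    16    17    18
          1     1     1     1     1     1     1     1     1     1     1     1     1     1     1     1     1     1     1     1
          2     1     1     2     2     3     3     4     4     5     5     6     6     7     7     8     8     9     9    10
          7     1     1     2     2     3     3     4     5     6     7     8     9    10    11    13    14    16    17    19

19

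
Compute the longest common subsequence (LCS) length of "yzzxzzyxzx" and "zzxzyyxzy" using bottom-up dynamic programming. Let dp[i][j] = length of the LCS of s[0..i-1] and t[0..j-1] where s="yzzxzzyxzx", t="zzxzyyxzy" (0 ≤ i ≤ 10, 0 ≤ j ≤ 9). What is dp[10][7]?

6

   ''  z  z  x  z  y  y  x  z  y
''  0  0  0  0  0  0  0  0  0  0
 y  0  0  0  0  0  1  1  1  1  1
 z  0  1  1  1  1  1  1  1  2  2
 z  0  1  2  2  2  2  2  2  2  2
 x  0  1  2  3  3  3  3  3  3  3
 z  0  1  2  3  4  4  4  4  4  4
 z  0  1  2  3  4  4  4  4  5  5
 y  0  1  2  3  4  5  5  5  5  6
 x  0  1  2  3  4  5  5  6  6  6
 z  0  1  2  3  4  5  5  6  7  7
 x  0  1  2  3  4  5  5  6  7  7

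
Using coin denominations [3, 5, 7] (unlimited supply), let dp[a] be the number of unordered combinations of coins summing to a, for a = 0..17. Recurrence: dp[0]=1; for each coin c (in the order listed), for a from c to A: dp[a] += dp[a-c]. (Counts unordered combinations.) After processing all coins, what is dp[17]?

after  coin     0     1     2     3     4     5     6     7     8     9    10    11    12    13    14    15    16    17
          3     1     0     0     1     0     0     1     0     0     1     0     0     1     0     0     1     0     0
          5     1     0     0     1     0     1     1     0     1     1     1     1     1     1     1     2     1     1
          7     1     0     0     1     0     1     1     1     1     1     2     1     2     2     2     3     2     3

3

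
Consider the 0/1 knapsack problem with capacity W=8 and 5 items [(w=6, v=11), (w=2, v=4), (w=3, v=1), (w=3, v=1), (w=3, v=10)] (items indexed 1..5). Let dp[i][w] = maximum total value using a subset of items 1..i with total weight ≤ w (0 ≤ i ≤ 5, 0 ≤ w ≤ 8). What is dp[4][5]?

i\w   0   1   2   3   4   5   6   7   8
  0   0   0   0   0   0   0   0   0   0
  1   0   0   0   0   0   0  11  11  11
  2   0   0   4   4   4   4  11  11  15
  3   0   0   4   4   4   5  11  11  15
  4   0   0   4   4   4   5  11  11  15
  5   0   0   4  10  10  14  14  14  15

5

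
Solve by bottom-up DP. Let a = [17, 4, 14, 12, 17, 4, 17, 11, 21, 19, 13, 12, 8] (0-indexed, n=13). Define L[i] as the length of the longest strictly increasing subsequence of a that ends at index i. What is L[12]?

2

   i    0    1    2    3    4    5    6    7    8    9   10   11   12
a[i]   17    4   14   12   17    4   17   11   21   19   13   12    8
L[i]    1    1    2    2    3    1    3    2    4    4    3    3    2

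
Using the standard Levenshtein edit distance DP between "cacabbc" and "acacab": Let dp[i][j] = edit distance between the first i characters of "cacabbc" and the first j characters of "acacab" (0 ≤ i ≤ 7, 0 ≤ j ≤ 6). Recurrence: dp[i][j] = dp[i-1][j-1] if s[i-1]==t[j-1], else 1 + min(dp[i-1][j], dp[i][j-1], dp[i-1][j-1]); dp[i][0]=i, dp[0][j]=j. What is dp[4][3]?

   ''  a  c  a  c  a  b
''  0  1  2  3  4  5  6
 c  1  1  1  2  3  4  5
 a  2  1  2  1  2  3  4
 c  3  2  1  2  1  2  3
 a  4  3  2  1  2  1  2
 b  5  4  3  2  2  2  1
 b  6  5  4  3  3  3  2
 c  7  6  5  4  3  4  3

1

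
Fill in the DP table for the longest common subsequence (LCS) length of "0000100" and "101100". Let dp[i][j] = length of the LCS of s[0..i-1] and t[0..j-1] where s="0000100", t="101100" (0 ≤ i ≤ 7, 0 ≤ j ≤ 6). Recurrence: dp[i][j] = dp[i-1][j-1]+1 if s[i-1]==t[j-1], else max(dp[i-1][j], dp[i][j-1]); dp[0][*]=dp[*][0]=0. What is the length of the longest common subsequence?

4

   ''  1  0  1  1  0  0
''  0  0  0  0  0  0  0
 0  0  0  1  1  1  1  1
 0  0  0  1  1  1  2  2
 0  0  0  1  1  1  2  3
 0  0  0  1  1  1  2  3
 1  0  1  1  2  2  2  3
 0  0  1  2  2  2  3  3
 0  0  1  2  2  2  3  4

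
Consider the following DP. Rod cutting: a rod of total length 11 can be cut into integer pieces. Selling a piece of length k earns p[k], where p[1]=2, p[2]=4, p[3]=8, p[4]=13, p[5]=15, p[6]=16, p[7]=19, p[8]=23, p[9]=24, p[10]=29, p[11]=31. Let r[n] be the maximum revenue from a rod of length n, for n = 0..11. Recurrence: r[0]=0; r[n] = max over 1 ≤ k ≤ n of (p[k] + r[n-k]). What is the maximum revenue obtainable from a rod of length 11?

   n    0    1    2    3    4    5    6    7    8    9   10   11
r[n]    0    2    4    8   13   15   17   21   26   28   30   34

34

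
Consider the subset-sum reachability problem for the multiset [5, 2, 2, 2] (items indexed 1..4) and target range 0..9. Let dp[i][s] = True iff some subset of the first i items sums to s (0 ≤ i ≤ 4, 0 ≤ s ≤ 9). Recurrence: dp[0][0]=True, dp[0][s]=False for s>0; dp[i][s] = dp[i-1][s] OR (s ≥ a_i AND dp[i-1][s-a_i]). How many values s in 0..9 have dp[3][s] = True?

6

i\s   0   1   2   3   4   5   6   7   8   9
  0   T   F   F   F   F   F   F   F   F   F
  1   T   F   F   F   F   T   F   F   F   F
  2   T   F   T   F   F   T   F   T   F   F
  3   T   F   T   F   T   T   F   T   F   T
  4   T   F   T   F   T   T   T   T   F   T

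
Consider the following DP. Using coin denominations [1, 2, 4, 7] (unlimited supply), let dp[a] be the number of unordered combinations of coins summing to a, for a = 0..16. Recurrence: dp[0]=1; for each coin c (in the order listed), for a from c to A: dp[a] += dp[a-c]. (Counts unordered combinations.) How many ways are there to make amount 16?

after  coin     0     1     2     3     4     5     6     7     8     9    10    11    12    13    14    15    16
          1     1     1     1     1     1     1     1     1     1     1     1     1     1     1     1     1     1
          2     1     1     2     2     3     3     4     4     5     5     6     6     7     7     8     8     9
          4     1     1     2     2     4     4     6     6     9     9    12    12    16    16    20    20    25
          7     1     1     2     2     4     4     6     7    10    11    14    16    20    22    27    30    36

36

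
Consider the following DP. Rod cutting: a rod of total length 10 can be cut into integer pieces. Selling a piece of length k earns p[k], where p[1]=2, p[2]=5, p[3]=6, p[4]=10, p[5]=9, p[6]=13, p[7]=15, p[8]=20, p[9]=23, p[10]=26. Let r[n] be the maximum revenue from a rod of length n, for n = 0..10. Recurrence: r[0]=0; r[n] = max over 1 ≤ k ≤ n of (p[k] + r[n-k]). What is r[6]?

15

   n    0    1    2    3    4    5    6    7    8    9   10
r[n]    0    2    5    7   10   12   15   17   20   23   26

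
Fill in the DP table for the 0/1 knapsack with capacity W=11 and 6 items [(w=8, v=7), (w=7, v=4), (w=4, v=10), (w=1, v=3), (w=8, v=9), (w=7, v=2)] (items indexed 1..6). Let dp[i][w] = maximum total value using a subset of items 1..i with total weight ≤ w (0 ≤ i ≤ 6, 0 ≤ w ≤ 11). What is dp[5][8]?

13

i\w   0   1   2   3   4   5   6   7   8   9  10  11
  0   0   0   0   0   0   0   0   0   0   0   0   0
  1   0   0   0   0   0   0   0   0   7   7   7   7
  2   0   0   0   0   0   0   0   4   7   7   7   7
  3   0   0   0   0  10  10  10  10  10  10  10  14
  4   0   3   3   3  10  13  13  13  13  13  13  14
  5   0   3   3   3  10  13  13  13  13  13  13  14
  6   0   3   3   3  10  13  13  13  13  13  13  14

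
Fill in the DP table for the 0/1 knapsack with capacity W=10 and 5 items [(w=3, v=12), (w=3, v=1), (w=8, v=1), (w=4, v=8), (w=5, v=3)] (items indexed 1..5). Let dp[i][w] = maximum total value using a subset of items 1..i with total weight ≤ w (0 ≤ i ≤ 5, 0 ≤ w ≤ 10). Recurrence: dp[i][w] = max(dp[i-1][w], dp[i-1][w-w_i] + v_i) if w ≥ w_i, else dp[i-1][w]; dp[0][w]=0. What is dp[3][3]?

12

i\w   0   1   2   3   4   5   6   7   8   9  10
  0   0   0   0   0   0   0   0   0   0   0   0
  1   0   0   0  12  12  12  12  12  12  12  12
  2   0   0   0  12  12  12  13  13  13  13  13
  3   0   0   0  12  12  12  13  13  13  13  13
  4   0   0   0  12  12  12  13  20  20  20  21
  5   0   0   0  12  12  12  13  20  20  20  21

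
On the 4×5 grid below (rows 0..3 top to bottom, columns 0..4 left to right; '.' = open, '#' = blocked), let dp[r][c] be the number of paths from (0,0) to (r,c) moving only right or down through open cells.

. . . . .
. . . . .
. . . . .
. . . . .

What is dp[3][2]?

10

r\c   0   1   2   3   4
  0   1   1   1   1   1
  1   1   2   3   4   5
  2   1   3   6  10  15
  3   1   4  10  20  35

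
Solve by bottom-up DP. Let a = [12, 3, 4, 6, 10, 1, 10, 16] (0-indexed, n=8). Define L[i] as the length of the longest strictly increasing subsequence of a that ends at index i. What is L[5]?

1

   i    0    1    2    3    4    5    6    7
a[i]   12    3    4    6   10    1   10   16
L[i]    1    1    2    3    4    1    4    5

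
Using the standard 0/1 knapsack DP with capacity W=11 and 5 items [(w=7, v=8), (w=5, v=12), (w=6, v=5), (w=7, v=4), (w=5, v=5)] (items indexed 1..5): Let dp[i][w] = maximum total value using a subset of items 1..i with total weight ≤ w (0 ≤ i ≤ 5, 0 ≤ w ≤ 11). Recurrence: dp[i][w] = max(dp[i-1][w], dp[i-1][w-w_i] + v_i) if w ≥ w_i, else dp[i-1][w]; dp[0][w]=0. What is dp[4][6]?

i\w   0   1   2   3   4   5   6   7   8   9  10  11
  0   0   0   0   0   0   0   0   0   0   0   0   0
  1   0   0   0   0   0   0   0   8   8   8   8   8
  2   0   0   0   0   0  12  12  12  12  12  12  12
  3   0   0   0   0   0  12  12  12  12  12  12  17
  4   0   0   0   0   0  12  12  12  12  12  12  17
  5   0   0   0   0   0  12  12  12  12  12  17  17

12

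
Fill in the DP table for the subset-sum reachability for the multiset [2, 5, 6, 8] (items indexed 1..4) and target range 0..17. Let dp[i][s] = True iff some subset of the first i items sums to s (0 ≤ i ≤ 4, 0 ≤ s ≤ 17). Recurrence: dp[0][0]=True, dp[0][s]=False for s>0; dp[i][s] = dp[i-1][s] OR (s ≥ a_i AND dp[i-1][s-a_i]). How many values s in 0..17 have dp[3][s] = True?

i\s   0   1   2   3   4   5   6   7   8   9  10  11  12  13  14  15  16  17
  0   T   F   F   F   F   F   F   F   F   F   F   F   F   F   F   F   F   F
  1   T   F   T   F   F   F   F   F   F   F   F   F   F   F   F   F   F   F
  2   T   F   T   F   F   T   F   T   F   F   F   F   F   F   F   F   F   F
  3   T   F   T   F   F   T   T   T   T   F   F   T   F   T   F   F   F   F
  4   T   F   T   F   F   T   T   T   T   F   T   T   F   T   T   T   T   F

8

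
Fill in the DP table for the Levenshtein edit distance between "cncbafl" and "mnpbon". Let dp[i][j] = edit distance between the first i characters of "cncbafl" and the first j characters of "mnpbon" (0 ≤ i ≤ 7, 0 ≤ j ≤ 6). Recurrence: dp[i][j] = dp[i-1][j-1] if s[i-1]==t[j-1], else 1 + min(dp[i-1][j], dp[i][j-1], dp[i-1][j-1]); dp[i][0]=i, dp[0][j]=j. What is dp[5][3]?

4

   ''  m  n  p  b  o  n
''  0  1  2  3  4  5  6
 c  1  1  2  3  4  5  6
 n  2  2  1  2  3  4  5
 c  3  3  2  2  3  4  5
 b  4  4  3  3  2  3  4
 a  5  5  4  4  3  3  4
 f  6  6  5  5  4  4  4
 l  7  7  6  6  5  5  5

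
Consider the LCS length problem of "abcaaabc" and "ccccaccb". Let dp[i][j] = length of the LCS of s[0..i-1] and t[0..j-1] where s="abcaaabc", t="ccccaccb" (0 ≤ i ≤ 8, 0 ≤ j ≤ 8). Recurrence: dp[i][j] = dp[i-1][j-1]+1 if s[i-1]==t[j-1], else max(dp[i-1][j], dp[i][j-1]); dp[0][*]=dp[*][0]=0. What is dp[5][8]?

2

   ''  c  c  c  c  a  c  c  b
''  0  0  0  0  0  0  0  0  0
 a  0  0  0  0  0  1  1  1  1
 b  0  0  0  0  0  1  1  1  2
 c  0  1  1  1  1  1  2  2  2
 a  0  1  1  1  1  2  2  2  2
 a  0  1  1  1  1  2  2  2  2
 a  0  1  1  1  1  2  2  2  2
 b  0  1  1  1  1  2  2  2  3
 c  0  1  2  2  2  2  3  3  3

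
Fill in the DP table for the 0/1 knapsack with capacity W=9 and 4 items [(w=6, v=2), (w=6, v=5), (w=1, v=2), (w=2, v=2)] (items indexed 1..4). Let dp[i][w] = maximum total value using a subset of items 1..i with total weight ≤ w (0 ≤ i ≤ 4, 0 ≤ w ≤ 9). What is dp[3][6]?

i\w   0   1   2   3   4   5   6   7   8   9
  0   0   0   0   0   0   0   0   0   0   0
  1   0   0   0   0   0   0   2   2   2   2
  2   0   0   0   0   0   0   5   5   5   5
  3   0   2   2   2   2   2   5   7   7   7
  4   0   2   2   4   4   4   5   7   7   9

5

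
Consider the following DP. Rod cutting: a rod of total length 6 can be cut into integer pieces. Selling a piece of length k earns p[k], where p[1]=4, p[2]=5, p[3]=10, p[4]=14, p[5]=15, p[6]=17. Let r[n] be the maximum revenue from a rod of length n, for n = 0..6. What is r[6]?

   n    0    1    2    3    4    5    6
r[n]    0    4    8   12   16   20   24

24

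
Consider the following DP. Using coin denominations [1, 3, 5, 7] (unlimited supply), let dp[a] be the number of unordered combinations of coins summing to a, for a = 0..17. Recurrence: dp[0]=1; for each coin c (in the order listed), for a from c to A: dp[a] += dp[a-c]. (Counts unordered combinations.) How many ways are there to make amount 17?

after  coin     0     1     2     3     4     5     6     7     8     9    10    11    12    13    14    15    16    17
          1     1     1     1     1     1     1     1     1     1     1     1     1     1     1     1     1     1     1
          3     1     1     1     2     2     2     3     3     3     4     4     4     5     5     5     6     6     6
          5     1     1     1     2     2     3     4     4     5     6     7     8     9    10    11    13    14    15
          7     1     1     1     2     2     3     4     5     6     7     9    10    12    14    16    19    21    24

24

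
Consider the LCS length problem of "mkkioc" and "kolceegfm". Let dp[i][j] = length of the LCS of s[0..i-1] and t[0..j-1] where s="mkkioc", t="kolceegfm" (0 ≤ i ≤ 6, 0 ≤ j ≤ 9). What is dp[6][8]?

3

   ''  k  o  l  c  e  e  g  f  m
''  0  0  0  0  0  0  0  0  0  0
 m  0  0  0  0  0  0  0  0  0  1
 k  0  1  1  1  1  1  1  1  1  1
 k  0  1  1  1  1  1  1  1  1  1
 i  0  1  1  1  1  1  1  1  1  1
 o  0  1  2  2  2  2  2  2  2  2
 c  0  1  2  2  3  3  3  3  3  3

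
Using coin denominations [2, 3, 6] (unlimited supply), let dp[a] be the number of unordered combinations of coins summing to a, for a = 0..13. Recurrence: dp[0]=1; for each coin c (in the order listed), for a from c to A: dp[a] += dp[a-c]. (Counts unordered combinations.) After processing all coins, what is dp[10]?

after  coin     0     1     2     3     4     5     6     7     8     9    10    11    12    13
          2     1     0     1     0     1     0     1     0     1     0     1     0     1     0
          3     1     0     1     1     1     1     2     1     2     2     2     2     3     2
          6     1     0     1     1     1     1     3     1     3     3     3     3     6     3

3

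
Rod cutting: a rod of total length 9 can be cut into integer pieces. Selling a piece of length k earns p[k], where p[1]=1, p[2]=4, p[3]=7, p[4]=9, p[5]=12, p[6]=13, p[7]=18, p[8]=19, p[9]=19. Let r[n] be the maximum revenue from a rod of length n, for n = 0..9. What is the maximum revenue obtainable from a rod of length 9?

   n    0    1    2    3    4    5    6    7    8    9
r[n]    0    1    4    7    9   12   14   18   19   22

22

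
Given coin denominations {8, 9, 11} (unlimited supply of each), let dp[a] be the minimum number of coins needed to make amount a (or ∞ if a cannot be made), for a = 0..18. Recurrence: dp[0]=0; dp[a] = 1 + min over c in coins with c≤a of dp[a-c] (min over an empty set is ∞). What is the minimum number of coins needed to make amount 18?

 a  0  1  2  3  4  5  6  7  8  9 10 11 12 13 14 15 16 17 18
dp  0  -  -  -  -  -  -  -  1  1  -  1  -  -  -  -  2  2  2
(- denotes ∞ / unreachable)

2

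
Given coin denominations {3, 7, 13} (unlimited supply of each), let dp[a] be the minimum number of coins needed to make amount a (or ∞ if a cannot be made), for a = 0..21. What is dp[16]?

 a  0  1  2  3  4  5  6  7  8  9 10 11 12 13 14 15 16 17 18 19 20 21
dp  0  -  -  1  -  -  2  1  -  3  2  -  4  1  2  5  2  3  6  3  2  3
(- denotes ∞ / unreachable)

2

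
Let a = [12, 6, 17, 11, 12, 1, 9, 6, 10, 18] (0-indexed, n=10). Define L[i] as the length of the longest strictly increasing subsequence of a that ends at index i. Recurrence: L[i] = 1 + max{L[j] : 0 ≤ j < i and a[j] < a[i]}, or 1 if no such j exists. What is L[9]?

4

   i    0    1    2    3    4    5    6    7    8    9
a[i]   12    6   17   11   12    1    9    6   10   18
L[i]    1    1    2    2    3    1    2    2    3    4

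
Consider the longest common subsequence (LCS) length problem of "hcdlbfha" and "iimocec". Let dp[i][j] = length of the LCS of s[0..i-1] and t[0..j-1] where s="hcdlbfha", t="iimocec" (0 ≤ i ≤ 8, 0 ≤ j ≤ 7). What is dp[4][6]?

   ''  i  i  m  o  c  e  c
''  0  0  0  0  0  0  0  0
 h  0  0  0  0  0  0  0  0
 c  0  0  0  0  0  1  1  1
 d  0  0  0  0  0  1  1  1
 l  0  0  0  0  0  1  1  1
 b  0  0  0  0  0  1  1  1
 f  0  0  0  0  0  1  1  1
 h  0  0  0  0  0  1  1  1
 a  0  0  0  0  0  1  1  1

1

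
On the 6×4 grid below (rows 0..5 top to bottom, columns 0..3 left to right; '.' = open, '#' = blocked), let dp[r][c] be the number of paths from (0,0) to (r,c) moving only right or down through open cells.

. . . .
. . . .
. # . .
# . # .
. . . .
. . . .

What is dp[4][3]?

7

r\c   0   1   2   3
  0   1   1   1   1
  1   1   2   3   4
  2   1   0   3   7
  3   0   0   0   7
  4   0   0   0   7
  5   0   0   0   7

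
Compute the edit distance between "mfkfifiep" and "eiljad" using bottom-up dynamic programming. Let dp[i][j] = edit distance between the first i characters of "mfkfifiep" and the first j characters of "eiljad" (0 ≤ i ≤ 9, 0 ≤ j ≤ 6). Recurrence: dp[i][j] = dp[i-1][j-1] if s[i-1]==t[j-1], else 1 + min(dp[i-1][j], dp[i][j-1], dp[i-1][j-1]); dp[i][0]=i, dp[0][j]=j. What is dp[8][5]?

   ''  e  i  l  j  a  d
''  0  1  2  3  4  5  6
 m  1  1  2  3  4  5  6
 f  2  2  2  3  4  5  6
 k  3  3  3  3  4  5  6
 f  4  4  4  4  4  5  6
 i  5  5  4  5  5  5  6
 f  6  6  5  5  6  6  6
 i  7  7  6  6  6  7  7
 e  8  7  7  7  7  7  8
 p  9  8  8  8  8  8  8

7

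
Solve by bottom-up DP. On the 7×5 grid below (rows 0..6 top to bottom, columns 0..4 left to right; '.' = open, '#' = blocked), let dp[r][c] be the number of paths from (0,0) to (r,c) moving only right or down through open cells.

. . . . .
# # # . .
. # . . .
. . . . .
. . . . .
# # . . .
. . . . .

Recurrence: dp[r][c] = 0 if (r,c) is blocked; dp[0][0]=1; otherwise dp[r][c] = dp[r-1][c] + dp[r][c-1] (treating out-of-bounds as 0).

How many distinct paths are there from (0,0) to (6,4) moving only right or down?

r\c   0   1   2   3   4
  0   1   1   1   1   1
  1   0   0   0   1   2
  2   0   0   0   1   3
  3   0   0   0   1   4
  4   0   0   0   1   5
  5   0   0   0   1   6
  6   0   0   0   1   7

7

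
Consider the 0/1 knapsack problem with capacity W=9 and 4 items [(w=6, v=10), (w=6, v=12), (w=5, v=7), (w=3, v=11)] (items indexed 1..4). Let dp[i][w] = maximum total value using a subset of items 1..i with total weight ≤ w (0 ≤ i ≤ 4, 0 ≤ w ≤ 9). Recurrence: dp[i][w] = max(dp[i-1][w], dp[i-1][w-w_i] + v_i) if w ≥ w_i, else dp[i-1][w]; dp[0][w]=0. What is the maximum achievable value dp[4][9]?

23

i\w   0   1   2   3   4   5   6   7   8   9
  0   0   0   0   0   0   0   0   0   0   0
  1   0   0   0   0   0   0  10  10  10  10
  2   0   0   0   0   0   0  12  12  12  12
  3   0   0   0   0   0   7  12  12  12  12
  4   0   0   0  11  11  11  12  12  18  23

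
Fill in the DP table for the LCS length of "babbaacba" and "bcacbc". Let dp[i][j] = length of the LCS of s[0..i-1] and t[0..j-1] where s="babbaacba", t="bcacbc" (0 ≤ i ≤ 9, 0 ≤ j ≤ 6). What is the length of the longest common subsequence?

4

   ''  b  c  a  c  b  c
''  0  0  0  0  0  0  0
 b  0  1  1  1  1  1  1
 a  0  1  1  2  2  2  2
 b  0  1  1  2  2  3  3
 b  0  1  1  2  2  3  3
 a  0  1  1  2  2  3  3
 a  0  1  1  2  2  3  3
 c  0  1  2  2  3  3  4
 b  0  1  2  2  3  4  4
 a  0  1  2  3  3  4  4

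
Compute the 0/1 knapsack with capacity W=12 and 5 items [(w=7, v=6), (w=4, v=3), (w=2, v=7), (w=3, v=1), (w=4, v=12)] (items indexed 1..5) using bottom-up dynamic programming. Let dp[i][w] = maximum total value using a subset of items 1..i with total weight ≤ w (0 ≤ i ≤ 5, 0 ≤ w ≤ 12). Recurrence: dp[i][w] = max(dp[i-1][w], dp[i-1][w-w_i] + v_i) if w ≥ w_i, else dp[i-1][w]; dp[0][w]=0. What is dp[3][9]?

13

i\w   0   1   2   3   4   5   6   7   8   9  10  11  12
  0   0   0   0   0   0   0   0   0   0   0   0   0   0
  1   0   0   0   0   0   0   0   6   6   6   6   6   6
  2   0   0   0   0   3   3   3   6   6   6   6   9   9
  3   0   0   7   7   7   7  10  10  10  13  13  13  13
  4   0   0   7   7   7   8  10  10  10  13  13  13  14
  5   0   0   7   7  12  12  19  19  19  20  22  22  22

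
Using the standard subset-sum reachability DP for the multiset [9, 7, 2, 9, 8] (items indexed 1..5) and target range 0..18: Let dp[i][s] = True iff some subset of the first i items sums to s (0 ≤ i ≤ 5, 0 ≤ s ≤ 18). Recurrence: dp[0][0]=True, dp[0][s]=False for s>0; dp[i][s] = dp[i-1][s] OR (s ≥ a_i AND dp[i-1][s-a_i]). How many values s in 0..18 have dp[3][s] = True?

i\s   0   1   2   3   4   5   6   7   8   9  10  11  12  13  14  15  16  17  18
  0   T   F   F   F   F   F   F   F   F   F   F   F   F   F   F   F   F   F   F
  1   T   F   F   F   F   F   F   F   F   T   F   F   F   F   F   F   F   F   F
  2   T   F   F   F   F   F   F   T   F   T   F   F   F   F   F   F   T   F   F
  3   T   F   T   F   F   F   F   T   F   T   F   T   F   F   F   F   T   F   T
  4   T   F   T   F   F   F   F   T   F   T   F   T   F   F   F   F   T   F   T
  5   T   F   T   F   F   F   F   T   T   T   T   T   F   F   F   T   T   T   T

7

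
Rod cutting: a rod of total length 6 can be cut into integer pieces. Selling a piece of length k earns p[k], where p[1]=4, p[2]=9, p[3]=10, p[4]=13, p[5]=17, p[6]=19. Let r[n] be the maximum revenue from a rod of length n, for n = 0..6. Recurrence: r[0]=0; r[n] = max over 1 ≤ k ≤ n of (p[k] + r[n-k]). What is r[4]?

   n    0    1    2    3    4    5    6
r[n]    0    4    9   13   18   22   27

18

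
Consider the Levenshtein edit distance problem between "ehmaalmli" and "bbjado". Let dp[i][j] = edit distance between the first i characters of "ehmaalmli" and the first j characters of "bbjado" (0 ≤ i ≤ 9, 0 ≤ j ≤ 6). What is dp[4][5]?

4

   ''  b  b  j  a  d  o
''  0  1  2  3  4  5  6
 e  1  1  2  3  4  5  6
 h  2  2  2  3  4  5  6
 m  3  3  3  3  4  5  6
 a  4  4  4  4  3  4  5
 a  5  5  5  5  4  4  5
 l  6  6  6  6  5  5  5
 m  7  7  7  7  6  6  6
 l  8  8  8  8  7  7  7
 i  9  9  9  9  8  8  8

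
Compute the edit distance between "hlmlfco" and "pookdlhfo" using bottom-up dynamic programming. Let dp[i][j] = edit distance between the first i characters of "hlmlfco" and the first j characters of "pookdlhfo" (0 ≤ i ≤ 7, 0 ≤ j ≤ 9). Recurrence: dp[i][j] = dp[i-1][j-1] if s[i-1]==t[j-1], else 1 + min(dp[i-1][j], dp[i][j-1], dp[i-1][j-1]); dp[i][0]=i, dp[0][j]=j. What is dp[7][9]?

   ''  p  o  o  k  d  l  h  f  o
''  0  1  2  3  4  5  6  7  8  9
 h  1  1  2  3  4  5  6  6  7  8
 l  2  2  2  3  4  5  5  6  7  8
 m  3  3  3  3  4  5  6  6  7  8
 l  4  4  4  4  4  5  5  6  7  8
 f  5  5  5  5  5  5  6  6  6  7
 c  6  6  6  6  6  6  6  7  7  7
 o  7  7  6  6  7  7  7  7  8  7

7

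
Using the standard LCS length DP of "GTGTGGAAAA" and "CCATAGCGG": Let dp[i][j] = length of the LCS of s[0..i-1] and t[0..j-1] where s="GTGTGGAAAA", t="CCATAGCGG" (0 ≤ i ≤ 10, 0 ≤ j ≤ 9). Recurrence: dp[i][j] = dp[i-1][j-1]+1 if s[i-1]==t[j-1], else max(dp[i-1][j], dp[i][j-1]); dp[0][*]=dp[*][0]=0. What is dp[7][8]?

3

   ''  C  C  A  T  A  G  C  G  G
''  0  0  0  0  0  0  0  0  0  0
 G  0  0  0  0  0  0  1  1  1  1
 T  0  0  0  0  1  1  1  1  1  1
 G  0  0  0  0  1  1  2  2  2  2
 T  0  0  0  0  1  1  2  2  2  2
 G  0  0  0  0  1  1  2  2  3  3
 G  0  0  0  0  1  1  2  2  3  4
 A  0  0  0  1  1  2  2  2  3  4
 A  0  0  0  1  1  2  2  2  3  4
 A  0  0  0  1  1  2  2  2  3  4
 A  0  0  0  1  1  2  2  2  3  4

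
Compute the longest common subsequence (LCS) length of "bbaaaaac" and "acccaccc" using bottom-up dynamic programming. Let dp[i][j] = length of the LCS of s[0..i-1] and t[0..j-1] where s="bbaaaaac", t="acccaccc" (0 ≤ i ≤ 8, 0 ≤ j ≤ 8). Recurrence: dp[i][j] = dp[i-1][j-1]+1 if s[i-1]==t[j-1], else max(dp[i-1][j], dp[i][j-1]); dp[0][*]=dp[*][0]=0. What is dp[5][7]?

   ''  a  c  c  c  a  c  c  c
''  0  0  0  0  0  0  0  0  0
 b  0  0  0  0  0  0  0  0  0
 b  0  0  0  0  0  0  0  0  0
 a  0  1  1  1  1  1  1  1  1
 a  0  1  1  1  1  2  2  2  2
 a  0  1  1  1  1  2  2  2  2
 a  0  1  1  1  1  2  2  2  2
 a  0  1  1  1  1  2  2  2  2
 c  0  1  2  2  2  2  3  3  3

2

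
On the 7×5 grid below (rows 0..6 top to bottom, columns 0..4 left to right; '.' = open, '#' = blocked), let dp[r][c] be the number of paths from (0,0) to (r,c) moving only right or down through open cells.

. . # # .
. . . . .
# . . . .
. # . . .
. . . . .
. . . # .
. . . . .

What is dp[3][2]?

r\c   0   1   2   3   4
  0   1   1   0   0   0
  1   1   2   2   2   2
  2   0   2   4   6   8
  3   0   0   4  10  18
  4   0   0   4  14  32
  5   0   0   4   0  32
  6   0   0   4   4  36

4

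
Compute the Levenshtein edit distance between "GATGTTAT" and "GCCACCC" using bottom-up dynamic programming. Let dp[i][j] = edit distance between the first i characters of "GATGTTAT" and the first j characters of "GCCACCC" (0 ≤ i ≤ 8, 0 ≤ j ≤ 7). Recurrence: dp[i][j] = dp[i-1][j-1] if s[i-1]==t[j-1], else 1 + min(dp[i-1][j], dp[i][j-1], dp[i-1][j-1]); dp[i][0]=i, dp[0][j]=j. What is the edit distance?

7

   ''  G  C  C  A  C  C  C
''  0  1  2  3  4  5  6  7
 G  1  0  1  2  3  4  5  6
 A  2  1  1  2  2  3  4  5
 T  3  2  2  2  3  3  4  5
 G  4  3  3  3  3  4  4  5
 T  5  4  4  4  4  4  5  5
 T  6  5  5  5  5  5  5  6
 A  7  6  6  6  5  6  6  6
 T  8  7  7  7  6  6  7  7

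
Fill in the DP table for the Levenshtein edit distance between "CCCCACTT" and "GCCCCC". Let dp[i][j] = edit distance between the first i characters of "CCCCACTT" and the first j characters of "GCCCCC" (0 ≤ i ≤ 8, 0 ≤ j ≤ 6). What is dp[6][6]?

   ''  G  C  C  C  C  C
''  0  1  2  3  4  5  6
 C  1  1  1  2  3  4  5
 C  2  2  1  1  2  3  4
 C  3  3  2  1  1  2  3
 C  4  4  3  2  1  1  2
 A  5  5  4  3  2  2  2
 C  6  6  5  4  3  2  2
 T  7  7  6  5  4  3  3
 T  8  8  7  6  5  4  4

2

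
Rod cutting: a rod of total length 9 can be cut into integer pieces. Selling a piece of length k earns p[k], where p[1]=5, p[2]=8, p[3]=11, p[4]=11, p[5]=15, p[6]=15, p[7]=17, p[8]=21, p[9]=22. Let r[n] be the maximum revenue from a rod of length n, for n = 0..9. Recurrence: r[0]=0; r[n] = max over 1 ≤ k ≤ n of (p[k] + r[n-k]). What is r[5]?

   n    0    1    2    3    4    5    6    7    8    9
r[n]    0    5   10   15   20   25   30   35   40   45

25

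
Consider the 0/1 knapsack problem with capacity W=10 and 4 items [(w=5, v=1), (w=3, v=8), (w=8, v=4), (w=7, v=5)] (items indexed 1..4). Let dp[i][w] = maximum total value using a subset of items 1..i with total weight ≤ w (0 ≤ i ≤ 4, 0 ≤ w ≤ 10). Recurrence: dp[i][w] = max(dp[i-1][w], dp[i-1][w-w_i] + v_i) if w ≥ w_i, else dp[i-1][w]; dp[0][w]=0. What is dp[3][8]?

i\w   0   1   2   3   4   5   6   7   8   9  10
  0   0   0   0   0   0   0   0   0   0   0   0
  1   0   0   0   0   0   1   1   1   1   1   1
  2   0   0   0   8   8   8   8   8   9   9   9
  3   0   0   0   8   8   8   8   8   9   9   9
  4   0   0   0   8   8   8   8   8   9   9  13

9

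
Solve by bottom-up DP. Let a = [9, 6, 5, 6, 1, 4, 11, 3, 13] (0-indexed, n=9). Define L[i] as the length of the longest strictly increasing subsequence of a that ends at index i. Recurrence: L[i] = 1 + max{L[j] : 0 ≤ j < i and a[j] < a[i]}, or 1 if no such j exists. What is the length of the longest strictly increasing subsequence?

4

   i    0    1    2    3    4    5    6    7    8
a[i]    9    6    5    6    1    4   11    3   13
L[i]    1    1    1    2    1    2    3    2    4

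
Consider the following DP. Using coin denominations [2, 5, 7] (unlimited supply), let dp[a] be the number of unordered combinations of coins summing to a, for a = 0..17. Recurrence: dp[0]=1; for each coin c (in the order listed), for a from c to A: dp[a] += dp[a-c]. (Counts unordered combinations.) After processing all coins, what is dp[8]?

1

after  coin     0     1     2     3     4     5     6     7     8     9    10    11    12    13    14    15    16    17
          2     1     0     1     0     1     0     1     0     1     0     1     0     1     0     1     0     1     0
          5     1     0     1     0     1     1     1     1     1     1     2     1     2     1     2     2     2     2
          7     1     0     1     0     1     1     1     2     1     2     2     2     3     2     4     3     4     4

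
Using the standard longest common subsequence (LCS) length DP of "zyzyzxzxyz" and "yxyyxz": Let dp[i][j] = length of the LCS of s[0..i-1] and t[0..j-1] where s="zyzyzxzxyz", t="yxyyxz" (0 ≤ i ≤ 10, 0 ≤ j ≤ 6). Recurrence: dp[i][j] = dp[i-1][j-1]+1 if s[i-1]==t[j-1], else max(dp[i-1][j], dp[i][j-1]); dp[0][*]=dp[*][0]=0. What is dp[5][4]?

   ''  y  x  y  y  x  z
''  0  0  0  0  0  0  0
 z  0  0  0  0  0  0  1
 y  0  1  1  1  1  1  1
 z  0  1  1  1  1  1  2
 y  0  1  1  2  2  2  2
 z  0  1  1  2  2  2  3
 x  0  1  2  2  2  3  3
 z  0  1  2  2  2  3  4
 x  0  1  2  2  2  3  4
 y  0  1  2  3  3  3  4
 z  0  1  2  3  3  3  4

2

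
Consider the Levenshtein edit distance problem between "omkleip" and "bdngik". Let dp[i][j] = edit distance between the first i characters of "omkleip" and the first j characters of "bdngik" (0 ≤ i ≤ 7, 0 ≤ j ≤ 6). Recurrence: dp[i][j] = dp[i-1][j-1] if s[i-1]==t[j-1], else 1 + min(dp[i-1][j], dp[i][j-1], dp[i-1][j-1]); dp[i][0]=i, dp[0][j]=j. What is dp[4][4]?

   ''  b  d  n  g  i  k
''  0  1  2  3  4  5  6
 o  1  1  2  3  4  5  6
 m  2  2  2  3  4  5  6
 k  3  3  3  3  4  5  5
 l  4  4  4  4  4  5  6
 e  5  5  5  5  5  5  6
 i  6  6  6  6  6  5  6
 p  7  7  7  7  7  6  6

4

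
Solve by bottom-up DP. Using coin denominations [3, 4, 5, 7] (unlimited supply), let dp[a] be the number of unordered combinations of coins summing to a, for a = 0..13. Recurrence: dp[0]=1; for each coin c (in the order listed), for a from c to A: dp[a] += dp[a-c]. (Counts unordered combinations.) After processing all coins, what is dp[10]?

3

after  coin     0     1     2     3     4     5     6     7     8     9    10    11    12    13
          3     1     0     0     1     0     0     1     0     0     1     0     0     1     0
          4     1     0     0     1     1     0     1     1     1     1     1     1     2     1
          5     1     0     0     1     1     1     1     1     2     2     2     2     3     3
          7     1     0     0     1     1     1     1     2     2     2     3     3     4     4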